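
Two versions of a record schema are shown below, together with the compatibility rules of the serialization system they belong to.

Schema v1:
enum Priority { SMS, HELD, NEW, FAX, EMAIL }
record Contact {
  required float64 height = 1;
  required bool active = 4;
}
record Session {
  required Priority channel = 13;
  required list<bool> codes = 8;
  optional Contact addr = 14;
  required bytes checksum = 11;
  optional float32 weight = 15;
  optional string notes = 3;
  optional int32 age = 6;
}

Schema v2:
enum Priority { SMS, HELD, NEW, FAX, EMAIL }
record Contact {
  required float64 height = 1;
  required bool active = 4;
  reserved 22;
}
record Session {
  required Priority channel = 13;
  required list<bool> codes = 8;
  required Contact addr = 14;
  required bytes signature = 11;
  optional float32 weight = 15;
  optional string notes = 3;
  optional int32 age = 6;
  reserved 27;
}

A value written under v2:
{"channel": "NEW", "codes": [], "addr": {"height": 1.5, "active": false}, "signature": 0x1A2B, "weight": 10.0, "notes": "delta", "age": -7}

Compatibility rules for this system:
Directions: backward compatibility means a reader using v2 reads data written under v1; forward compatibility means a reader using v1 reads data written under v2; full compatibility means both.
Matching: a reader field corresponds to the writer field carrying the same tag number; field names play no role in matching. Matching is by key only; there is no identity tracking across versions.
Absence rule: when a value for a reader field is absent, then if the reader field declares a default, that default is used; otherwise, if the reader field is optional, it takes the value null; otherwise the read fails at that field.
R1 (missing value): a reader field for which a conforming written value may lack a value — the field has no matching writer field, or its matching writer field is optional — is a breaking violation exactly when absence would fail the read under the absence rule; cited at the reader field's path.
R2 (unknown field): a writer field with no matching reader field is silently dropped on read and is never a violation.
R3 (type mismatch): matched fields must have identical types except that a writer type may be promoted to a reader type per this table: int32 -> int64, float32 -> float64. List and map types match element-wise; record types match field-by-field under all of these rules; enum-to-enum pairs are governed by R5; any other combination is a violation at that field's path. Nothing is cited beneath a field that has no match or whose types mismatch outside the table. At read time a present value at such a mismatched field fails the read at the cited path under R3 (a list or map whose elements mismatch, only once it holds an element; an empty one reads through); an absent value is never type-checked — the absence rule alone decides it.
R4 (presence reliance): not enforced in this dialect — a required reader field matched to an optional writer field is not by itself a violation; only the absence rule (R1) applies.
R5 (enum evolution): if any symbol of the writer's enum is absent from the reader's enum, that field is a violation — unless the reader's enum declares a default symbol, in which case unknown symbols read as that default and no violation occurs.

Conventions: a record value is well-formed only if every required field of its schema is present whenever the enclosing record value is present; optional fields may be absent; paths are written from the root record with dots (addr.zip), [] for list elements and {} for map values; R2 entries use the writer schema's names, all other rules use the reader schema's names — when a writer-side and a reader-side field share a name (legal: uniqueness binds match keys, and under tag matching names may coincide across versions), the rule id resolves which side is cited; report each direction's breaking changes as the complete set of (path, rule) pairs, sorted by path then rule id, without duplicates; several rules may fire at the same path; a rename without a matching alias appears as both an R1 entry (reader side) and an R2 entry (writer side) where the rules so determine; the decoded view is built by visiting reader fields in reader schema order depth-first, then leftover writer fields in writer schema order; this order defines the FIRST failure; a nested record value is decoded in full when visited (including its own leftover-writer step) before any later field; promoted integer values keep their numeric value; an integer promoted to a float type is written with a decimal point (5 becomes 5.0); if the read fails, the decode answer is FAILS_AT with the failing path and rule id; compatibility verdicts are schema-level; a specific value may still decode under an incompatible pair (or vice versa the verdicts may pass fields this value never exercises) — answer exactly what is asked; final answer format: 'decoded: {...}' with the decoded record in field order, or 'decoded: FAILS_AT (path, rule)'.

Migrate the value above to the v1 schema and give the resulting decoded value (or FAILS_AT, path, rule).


arrows below run writer -> reader for Session
decoding the Session value with the v1 reader:
  channel := "NEW"
  codes := []
  addr.height := 1.5
  addr.active := false
  checksum := 0x1A2B (from writer signature)
  weight := 10.0
  notes := "delta"
  age := -7
  => decoded: {"channel": "NEW", "codes": [], "addr": {"height": 1.5, "active": false}, "checksum": 0x1A2B, "weight": 10.0, "notes": "delta", "age": -7}
remaining Session differences; none change what is asked:
  field addr in record Session: optional changed to required -> a verdict-level change on Session — the shown value reads the same
  renamed field checksum to signature in record Session -> inert under this dialect — no rule fires on Session and the result does not move

decoded: {"channel": "NEW", "codes": [], "addr": {"height": 1.5, "active": false}, "checksum": 0x1A2B, "weight": 10.0, "notes": "delta", "age": -7}


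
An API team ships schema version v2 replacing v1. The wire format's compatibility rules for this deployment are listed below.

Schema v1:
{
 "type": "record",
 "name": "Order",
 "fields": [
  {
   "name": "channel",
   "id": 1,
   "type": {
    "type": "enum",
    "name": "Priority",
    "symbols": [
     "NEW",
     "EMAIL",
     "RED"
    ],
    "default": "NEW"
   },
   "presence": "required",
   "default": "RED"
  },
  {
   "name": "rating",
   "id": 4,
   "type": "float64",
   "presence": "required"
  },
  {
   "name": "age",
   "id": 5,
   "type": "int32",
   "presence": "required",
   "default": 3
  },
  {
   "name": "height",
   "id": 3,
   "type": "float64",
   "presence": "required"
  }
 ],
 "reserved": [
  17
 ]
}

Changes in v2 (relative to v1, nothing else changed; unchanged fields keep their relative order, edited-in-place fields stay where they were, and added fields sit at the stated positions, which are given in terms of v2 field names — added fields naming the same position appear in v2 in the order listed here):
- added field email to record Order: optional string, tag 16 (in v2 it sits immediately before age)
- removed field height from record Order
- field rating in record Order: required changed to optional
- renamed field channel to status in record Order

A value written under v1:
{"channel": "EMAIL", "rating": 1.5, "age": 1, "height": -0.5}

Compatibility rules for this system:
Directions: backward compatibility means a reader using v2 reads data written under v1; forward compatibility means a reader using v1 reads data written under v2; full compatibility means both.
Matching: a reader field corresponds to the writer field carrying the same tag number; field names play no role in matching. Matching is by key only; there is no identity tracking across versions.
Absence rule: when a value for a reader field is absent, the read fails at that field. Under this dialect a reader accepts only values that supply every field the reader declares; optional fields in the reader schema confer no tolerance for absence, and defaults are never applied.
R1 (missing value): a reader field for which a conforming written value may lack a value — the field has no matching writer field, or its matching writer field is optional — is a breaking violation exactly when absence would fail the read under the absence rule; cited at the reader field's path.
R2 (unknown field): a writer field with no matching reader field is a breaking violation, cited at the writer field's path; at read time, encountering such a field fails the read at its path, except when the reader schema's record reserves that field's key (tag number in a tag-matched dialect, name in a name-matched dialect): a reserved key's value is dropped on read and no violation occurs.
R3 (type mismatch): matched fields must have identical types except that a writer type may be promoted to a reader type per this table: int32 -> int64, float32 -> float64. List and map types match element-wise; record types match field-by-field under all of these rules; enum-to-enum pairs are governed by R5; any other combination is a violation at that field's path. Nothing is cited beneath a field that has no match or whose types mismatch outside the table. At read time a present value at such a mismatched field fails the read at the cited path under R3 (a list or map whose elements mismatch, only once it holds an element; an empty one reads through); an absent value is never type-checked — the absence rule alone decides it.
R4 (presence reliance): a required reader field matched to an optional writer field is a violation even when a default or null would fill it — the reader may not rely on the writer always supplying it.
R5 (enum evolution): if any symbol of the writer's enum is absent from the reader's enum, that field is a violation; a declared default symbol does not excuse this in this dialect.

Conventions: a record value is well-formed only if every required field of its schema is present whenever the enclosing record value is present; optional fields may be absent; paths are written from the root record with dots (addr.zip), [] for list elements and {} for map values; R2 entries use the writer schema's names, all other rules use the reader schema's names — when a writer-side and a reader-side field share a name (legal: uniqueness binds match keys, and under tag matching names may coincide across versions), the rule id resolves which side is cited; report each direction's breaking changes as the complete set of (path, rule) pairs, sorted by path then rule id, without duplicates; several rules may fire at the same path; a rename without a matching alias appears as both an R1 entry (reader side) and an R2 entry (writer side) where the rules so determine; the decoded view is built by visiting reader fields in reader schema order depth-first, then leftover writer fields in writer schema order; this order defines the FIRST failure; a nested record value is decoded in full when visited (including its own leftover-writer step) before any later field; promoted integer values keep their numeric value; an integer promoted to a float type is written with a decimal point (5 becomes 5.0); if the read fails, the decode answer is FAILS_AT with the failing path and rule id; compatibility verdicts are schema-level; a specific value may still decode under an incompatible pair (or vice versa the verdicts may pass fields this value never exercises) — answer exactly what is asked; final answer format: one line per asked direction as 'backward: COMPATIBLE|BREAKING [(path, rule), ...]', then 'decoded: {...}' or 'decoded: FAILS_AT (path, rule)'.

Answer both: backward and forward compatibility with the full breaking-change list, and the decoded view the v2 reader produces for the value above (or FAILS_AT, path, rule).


arrows below run writer -> reader for Order
backward for Order (reader v2, writer v1):
  Priority -> Priority, writer required: status aligns to channel
  float64 -> float64, writer required: rating aligns to rating
  email: no writer-side match
  int32 -> int32, writer required: age aligns to age
  writer height: unknown to reader
  R1 fires at email
  R2 fires at height
  => backward verdict for Order: BREAKING, 2 violation(s)
forward for Order (reader v1, writer v2):
  Priority -> Priority, writer required: channel aligns to status
  float64 -> float64, writer optional: rating aligns to rating
  int32 -> int32, writer required: age aligns to age
  height: no writer-side match
  writer email: unknown to reader
  R2 fires at email
  R1 fires at height
  R1 fires at rating
  R4 fires at rating
  => forward verdict for Order: BREAKING, 4 violation(s)
decode walk for Order under reader schema v2:
  status := "EMAIL" (from writer channel)
  rating := 1.5
  read fails at email under R1 (no fill)
  => FAILS_AT (email, R1)

backward: BREAKING [(email, R1), (height, R2)]; forward: BREAKING [(email, R2), (height, R1), (rating, R1), (rating, R4)]; decoded: FAILS_AT (email, R1)


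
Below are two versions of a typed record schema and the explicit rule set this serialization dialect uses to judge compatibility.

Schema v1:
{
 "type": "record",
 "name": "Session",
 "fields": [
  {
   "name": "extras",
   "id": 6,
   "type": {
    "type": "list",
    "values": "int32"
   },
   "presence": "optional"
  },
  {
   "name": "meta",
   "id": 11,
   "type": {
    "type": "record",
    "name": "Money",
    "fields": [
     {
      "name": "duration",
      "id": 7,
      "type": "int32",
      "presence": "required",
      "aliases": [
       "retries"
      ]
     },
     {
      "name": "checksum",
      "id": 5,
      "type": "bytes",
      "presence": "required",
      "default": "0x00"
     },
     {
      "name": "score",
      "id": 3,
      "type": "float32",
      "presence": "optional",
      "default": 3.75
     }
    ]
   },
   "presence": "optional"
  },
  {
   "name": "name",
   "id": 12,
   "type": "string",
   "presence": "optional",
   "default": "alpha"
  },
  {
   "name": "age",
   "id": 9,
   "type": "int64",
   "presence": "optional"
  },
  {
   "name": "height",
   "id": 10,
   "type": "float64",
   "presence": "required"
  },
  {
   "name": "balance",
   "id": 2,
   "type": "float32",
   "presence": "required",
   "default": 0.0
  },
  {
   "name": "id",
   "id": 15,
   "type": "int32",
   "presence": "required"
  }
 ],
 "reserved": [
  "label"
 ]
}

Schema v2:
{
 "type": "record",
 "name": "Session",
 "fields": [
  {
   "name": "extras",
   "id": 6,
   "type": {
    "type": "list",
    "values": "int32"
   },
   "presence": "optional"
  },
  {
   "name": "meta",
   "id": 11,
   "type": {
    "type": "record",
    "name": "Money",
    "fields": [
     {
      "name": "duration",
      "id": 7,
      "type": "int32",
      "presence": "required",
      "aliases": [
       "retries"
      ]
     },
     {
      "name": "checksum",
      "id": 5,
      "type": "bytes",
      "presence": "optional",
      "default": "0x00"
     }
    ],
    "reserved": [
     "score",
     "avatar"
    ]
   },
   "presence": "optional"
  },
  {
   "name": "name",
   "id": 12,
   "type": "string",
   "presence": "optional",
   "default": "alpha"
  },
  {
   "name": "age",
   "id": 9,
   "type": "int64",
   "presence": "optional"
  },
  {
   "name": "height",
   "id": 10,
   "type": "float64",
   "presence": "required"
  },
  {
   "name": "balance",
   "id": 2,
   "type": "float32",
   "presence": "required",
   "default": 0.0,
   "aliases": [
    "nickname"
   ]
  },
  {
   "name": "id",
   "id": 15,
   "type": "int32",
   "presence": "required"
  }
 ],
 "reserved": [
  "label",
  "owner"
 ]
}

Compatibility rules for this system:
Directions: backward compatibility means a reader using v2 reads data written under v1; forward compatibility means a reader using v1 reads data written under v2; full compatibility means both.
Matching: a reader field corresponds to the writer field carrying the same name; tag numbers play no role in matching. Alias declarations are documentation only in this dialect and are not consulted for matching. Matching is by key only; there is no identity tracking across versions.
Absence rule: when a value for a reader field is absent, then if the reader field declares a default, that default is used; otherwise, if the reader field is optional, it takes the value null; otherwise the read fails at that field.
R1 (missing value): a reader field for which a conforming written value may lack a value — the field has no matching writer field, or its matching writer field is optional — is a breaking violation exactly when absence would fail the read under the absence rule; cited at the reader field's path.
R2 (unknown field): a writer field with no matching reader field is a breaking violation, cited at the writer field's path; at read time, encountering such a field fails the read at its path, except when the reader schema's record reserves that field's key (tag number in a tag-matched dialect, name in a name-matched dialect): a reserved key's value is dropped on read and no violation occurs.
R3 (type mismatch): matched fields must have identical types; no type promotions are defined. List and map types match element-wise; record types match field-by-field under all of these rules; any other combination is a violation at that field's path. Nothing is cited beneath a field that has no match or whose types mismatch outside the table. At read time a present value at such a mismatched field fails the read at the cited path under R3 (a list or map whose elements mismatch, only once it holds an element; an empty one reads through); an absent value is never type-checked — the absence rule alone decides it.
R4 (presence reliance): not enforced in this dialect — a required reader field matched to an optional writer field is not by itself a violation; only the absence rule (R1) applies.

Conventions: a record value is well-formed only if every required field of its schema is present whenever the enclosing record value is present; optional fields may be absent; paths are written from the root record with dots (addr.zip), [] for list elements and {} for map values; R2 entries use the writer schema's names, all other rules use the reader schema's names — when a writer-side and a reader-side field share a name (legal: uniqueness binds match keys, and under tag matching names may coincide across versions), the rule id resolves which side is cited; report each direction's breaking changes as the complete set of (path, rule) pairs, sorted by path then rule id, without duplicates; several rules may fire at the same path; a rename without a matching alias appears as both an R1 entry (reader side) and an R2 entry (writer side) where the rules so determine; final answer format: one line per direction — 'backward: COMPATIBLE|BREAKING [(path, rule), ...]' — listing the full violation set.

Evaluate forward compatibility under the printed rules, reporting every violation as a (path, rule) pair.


forward: COMPATIBLE []

each type pair in Session: writer, then reader
checking forward for Session: reader v1 against writer v2:
  extras: list<int32> -> list<int32>, writer optional; from extras
  meta: Money -> Money, writer optional; from meta
  name: string -> string, writer optional; from name
  age: int64 -> int64, writer optional; from age
  height: float64 -> float64, writer required; from height
  balance: float32 -> float32, writer required; from balance
  id: int32 -> int32, writer required; from id
  meta.duration: int32 -> int32, writer required; from meta.duration
  meta.checksum: bytes -> bytes, writer optional; from meta.checksum
  meta.score: no writer match
  => no violations; forward on Session: COMPATIBLE
remaining Session differences; none change what is asked:
  removed field score from record Money (its key "score" joins the reserved list) -> no rule fires on it in Session's dialect; the asked verdict holds
  field checksum in record Money: required changed to optional -> no rule fires on it in Session's dialect; the asked verdict holds


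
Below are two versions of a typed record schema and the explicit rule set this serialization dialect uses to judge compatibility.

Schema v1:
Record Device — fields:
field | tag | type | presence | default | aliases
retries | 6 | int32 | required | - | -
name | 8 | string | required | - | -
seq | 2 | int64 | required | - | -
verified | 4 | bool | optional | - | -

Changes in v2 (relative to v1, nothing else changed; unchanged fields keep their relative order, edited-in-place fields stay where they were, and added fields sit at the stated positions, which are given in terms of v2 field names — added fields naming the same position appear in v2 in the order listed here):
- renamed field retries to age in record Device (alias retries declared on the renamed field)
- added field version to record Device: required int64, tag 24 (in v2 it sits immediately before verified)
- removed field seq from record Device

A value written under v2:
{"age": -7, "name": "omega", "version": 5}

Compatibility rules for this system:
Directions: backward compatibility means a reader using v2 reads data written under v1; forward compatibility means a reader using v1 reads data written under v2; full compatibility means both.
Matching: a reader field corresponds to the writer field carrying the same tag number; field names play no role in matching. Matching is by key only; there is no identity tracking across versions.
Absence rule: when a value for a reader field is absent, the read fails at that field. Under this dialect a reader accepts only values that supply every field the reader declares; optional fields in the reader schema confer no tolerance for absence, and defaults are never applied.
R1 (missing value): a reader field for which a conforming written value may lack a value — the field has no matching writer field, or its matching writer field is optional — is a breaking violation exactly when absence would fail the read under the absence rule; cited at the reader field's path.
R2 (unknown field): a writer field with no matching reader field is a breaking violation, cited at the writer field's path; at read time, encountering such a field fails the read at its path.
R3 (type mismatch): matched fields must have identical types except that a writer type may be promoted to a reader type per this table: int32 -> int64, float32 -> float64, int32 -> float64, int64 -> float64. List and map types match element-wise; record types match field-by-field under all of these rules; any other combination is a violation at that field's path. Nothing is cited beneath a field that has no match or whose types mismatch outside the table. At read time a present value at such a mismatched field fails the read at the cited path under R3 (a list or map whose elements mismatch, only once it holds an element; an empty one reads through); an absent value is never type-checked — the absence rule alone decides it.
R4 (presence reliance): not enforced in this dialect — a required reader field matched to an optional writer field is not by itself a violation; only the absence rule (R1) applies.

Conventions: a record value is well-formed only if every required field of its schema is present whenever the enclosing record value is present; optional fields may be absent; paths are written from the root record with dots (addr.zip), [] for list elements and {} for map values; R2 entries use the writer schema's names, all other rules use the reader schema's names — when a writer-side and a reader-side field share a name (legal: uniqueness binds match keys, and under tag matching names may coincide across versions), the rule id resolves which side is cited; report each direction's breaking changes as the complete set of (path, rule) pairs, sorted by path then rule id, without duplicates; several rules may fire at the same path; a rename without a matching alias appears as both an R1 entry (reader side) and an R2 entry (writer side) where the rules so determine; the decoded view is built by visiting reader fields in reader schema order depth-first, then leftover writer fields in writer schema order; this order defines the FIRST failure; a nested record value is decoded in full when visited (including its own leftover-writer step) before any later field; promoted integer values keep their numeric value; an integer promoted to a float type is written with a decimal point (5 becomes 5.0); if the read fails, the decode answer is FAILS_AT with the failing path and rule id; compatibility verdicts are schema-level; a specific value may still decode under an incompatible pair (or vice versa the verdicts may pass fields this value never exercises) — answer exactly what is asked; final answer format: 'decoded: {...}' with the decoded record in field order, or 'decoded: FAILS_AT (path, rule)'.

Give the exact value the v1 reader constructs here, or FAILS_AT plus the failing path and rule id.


decoded: FAILS_AT (seq, R1)

the writer's type comes first in each Device pair
decode (reader v1):
  retries := -7 (from writer age)
  name := "omega"
  read fails at seq under R1 (no fill)
  => FAILS_AT (seq, R1)
ruling out the remaining Device differences:
  renamed field retries to age in record Device (alias retries declared on the renamed field) -> triggers nothing under the printed rules; the Device answer is the same either way
  added field version to record Device: required int64, tag 24 (in v2 it sits immediately before verified) -> matters for Device compatibility verdicts, not for this value's decode


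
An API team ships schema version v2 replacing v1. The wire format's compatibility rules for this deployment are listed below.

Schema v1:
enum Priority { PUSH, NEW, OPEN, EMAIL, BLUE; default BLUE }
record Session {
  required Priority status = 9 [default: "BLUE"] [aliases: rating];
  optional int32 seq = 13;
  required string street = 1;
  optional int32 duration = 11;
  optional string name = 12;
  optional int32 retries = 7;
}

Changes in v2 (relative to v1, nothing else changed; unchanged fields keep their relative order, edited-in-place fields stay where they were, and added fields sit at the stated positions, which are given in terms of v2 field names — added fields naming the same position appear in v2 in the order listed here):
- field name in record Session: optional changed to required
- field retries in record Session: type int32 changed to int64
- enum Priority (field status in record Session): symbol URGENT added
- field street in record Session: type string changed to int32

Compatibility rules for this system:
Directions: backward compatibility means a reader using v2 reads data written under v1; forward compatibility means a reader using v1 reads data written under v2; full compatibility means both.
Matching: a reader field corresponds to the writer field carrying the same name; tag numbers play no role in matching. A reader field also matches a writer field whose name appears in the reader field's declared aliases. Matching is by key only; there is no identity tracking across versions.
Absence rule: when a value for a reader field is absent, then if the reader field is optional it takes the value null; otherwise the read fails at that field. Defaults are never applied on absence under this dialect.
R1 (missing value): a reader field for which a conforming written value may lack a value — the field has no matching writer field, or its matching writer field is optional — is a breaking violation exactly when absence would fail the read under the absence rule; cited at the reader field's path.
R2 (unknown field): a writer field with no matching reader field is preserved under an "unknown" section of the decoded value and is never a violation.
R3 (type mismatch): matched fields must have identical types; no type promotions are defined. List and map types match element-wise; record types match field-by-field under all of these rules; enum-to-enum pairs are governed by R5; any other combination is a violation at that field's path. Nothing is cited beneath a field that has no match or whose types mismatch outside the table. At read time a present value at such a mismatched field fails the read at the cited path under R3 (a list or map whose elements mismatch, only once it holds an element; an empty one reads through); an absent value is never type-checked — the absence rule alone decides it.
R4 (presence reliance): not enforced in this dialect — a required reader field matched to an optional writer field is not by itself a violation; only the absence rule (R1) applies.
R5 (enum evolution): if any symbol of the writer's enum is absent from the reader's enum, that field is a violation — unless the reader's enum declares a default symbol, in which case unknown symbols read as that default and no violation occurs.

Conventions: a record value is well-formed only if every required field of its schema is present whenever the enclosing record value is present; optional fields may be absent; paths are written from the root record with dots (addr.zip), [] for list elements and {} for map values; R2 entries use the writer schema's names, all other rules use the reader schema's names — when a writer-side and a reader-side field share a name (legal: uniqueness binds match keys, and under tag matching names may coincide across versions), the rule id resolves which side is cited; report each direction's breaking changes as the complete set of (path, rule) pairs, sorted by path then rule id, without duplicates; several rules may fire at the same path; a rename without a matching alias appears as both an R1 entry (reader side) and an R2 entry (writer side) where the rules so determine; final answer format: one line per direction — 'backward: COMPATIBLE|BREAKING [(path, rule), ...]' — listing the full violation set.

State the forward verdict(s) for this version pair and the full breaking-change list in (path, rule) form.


forward: BREAKING [(retries, R3), (street, R3)]

in Session below, arrows point writer -> reader
forward analysis of Session with v1 as reader and v2 as writer:
  status: Priority -> Priority, writer required; from status
  seq: int32 -> int32, writer optional; from seq
  street: int32 -> string, writer required; from street
  duration: int32 -> int32, writer optional; from duration
  name: string -> string, writer required; from name
  retries: int64 -> int32, writer optional; from retries
  violation R3 at retries
  violation R3 at street
  => forward: BREAKING (2)
diffs on Session not affecting the asked answer:
  field name in record Session: optional changed to required -> fires only in the backward direction of Session, which is not asked here
  enum Priority (field status in record Session): symbol URGENT added -> no rule fires on it in Session's dialect; the asked verdict holds


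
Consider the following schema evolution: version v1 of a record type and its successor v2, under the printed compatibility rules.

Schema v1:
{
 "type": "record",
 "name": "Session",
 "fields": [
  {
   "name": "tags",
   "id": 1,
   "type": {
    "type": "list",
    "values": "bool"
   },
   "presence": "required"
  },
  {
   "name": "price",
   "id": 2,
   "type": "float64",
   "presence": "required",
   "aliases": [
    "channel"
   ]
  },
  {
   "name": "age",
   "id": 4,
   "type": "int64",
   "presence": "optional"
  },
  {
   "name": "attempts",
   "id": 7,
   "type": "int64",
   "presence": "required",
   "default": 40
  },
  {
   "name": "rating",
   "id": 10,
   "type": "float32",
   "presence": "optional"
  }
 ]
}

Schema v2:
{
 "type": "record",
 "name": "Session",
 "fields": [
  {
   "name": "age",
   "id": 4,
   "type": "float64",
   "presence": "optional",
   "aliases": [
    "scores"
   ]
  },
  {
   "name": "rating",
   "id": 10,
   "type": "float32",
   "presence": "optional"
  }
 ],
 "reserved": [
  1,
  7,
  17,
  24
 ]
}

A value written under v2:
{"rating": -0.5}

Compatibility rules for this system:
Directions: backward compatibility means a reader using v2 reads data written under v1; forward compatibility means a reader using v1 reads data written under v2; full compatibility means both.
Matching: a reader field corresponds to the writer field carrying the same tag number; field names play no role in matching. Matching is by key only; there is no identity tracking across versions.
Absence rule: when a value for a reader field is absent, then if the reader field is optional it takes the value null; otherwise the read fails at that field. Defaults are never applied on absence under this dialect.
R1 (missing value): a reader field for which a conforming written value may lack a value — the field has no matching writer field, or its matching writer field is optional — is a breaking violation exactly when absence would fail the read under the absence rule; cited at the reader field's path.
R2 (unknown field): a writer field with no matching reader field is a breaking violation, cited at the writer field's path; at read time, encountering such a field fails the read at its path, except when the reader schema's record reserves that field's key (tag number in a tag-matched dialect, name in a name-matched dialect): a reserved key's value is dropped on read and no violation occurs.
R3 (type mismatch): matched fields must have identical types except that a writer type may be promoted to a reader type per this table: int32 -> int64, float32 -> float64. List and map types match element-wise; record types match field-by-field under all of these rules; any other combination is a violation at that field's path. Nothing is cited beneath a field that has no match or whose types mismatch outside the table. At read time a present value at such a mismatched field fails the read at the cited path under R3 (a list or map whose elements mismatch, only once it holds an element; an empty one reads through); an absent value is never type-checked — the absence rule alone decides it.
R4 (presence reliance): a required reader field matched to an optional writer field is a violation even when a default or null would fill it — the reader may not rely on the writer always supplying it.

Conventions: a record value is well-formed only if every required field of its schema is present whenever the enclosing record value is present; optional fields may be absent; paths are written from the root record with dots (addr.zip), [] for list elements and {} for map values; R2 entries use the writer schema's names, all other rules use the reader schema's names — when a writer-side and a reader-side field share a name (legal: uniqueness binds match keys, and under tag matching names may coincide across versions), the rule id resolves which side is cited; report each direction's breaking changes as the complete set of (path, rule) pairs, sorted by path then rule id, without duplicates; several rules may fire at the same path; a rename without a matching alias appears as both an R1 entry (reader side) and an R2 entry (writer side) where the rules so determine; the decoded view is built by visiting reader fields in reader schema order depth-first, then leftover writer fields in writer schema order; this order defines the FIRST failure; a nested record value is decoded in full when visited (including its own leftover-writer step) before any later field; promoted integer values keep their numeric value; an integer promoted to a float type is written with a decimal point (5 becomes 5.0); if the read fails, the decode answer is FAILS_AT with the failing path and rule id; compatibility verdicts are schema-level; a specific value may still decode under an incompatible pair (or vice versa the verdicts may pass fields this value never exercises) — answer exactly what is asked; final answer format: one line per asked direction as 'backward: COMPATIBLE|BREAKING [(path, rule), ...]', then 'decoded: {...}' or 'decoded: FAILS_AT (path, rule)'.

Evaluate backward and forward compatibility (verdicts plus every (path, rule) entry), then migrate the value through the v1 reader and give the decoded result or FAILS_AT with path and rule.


backward: BREAKING [(age, R3), (price, R2)]; forward: BREAKING [(age, R3), (attempts, R1), (price, R1), (tags, R1)]; decoded: FAILS_AT (tags, R1)

arrows below run writer -> reader for Session
backward on Session — v2 reading data written by v1:
  int64 -> float64, writer optional: age aligns to age
  float32 -> float32, writer optional: rating aligns to rating
  writer tags: unknown to reader
  writer price: unknown to reader
  writer attempts: unknown to reader
  R3 fires at age
  R2 fires at price
  => 2 violation(s): backward is BREAKING for Session
forward on Session — v1 reading data written by v2:
  tags has no writer counterpart
  price has no writer counterpart
  float64 -> int64, writer optional: age aligns to age
  attempts has no writer counterpart
  float32 -> float32, writer optional: rating aligns to rating
  R3 fires at age
  R1 fires at attempts
  R1 fires at price
  R1 fires at tags
  => 4 violation(s): forward is BREAKING for Session
decode (reader v1):
  read fails at tags under R1 (no fill)
  => FAILS_AT (tags, R1)


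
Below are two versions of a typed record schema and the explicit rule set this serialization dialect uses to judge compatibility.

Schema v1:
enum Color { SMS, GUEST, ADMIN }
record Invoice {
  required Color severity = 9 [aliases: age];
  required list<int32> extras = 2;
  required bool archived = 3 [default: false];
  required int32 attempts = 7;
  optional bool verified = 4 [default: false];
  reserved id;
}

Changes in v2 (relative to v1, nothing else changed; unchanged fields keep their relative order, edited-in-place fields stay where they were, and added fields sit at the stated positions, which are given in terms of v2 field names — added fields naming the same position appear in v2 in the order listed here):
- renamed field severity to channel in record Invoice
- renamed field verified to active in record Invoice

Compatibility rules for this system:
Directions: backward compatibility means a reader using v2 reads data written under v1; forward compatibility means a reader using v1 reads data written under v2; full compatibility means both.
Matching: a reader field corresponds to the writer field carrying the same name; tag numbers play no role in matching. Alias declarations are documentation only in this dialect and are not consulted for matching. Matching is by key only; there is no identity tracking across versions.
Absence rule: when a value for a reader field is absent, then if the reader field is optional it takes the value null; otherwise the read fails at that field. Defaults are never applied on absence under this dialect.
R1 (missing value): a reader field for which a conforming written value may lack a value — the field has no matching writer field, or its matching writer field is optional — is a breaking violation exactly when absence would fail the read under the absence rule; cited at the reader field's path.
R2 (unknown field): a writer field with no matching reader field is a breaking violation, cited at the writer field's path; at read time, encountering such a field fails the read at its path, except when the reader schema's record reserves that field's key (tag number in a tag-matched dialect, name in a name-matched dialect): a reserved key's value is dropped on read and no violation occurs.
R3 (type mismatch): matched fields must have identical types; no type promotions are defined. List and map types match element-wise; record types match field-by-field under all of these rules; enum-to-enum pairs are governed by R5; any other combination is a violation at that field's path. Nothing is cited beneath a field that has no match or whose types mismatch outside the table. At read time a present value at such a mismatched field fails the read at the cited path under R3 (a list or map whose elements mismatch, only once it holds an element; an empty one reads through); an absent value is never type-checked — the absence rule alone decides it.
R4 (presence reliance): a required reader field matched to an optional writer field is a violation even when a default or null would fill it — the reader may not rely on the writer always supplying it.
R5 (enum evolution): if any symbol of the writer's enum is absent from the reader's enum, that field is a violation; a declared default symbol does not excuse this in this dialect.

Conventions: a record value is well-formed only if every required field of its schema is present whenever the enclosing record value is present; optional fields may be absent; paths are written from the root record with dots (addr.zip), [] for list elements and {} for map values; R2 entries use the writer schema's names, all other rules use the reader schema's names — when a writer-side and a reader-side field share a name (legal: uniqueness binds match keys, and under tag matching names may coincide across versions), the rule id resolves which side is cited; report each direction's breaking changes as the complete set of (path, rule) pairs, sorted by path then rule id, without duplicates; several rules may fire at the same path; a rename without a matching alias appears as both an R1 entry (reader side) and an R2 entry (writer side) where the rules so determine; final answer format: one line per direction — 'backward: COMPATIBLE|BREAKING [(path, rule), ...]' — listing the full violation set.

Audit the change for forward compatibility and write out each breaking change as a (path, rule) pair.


in Invoice below, arrows point writer -> reader
checking forward for Invoice: reader v1 against writer v2:
  severity: no writer match
  extras: list<int32> -> list<int32>, writer required; from extras
  archived: bool -> bool, writer required; from archived
  attempts: int32 -> int32, writer required; from attempts
  verified: no writer match
  writer channel: unknown to reader
  writer active: unknown to reader
  breaking: (active, R2)
  breaking: (channel, R2)
  breaking: (severity, R1)
  => forward verdict for Invoice: BREAKING, 3 violation(s)

forward: BREAKING [(active, R2), (channel, R2), (severity, R1)]
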